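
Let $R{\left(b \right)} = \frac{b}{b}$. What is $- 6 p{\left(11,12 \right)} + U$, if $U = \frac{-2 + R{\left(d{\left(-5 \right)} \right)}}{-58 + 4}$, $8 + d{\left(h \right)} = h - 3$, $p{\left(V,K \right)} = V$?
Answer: $- \frac{3563}{54} \approx -65.981$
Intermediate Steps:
$d{\left(h \right)} = -11 + h$ ($d{\left(h \right)} = -8 + \left(h - 3\right) = -8 + \left(-3 + h\right) = -11 + h$)
$R{\left(b \right)} = 1$
$U = \frac{1}{54}$ ($U = \frac{-2 + 1}{-58 + 4} = - \frac{1}{-54} = \left(-1\right) \left(- \frac{1}{54}\right) = \frac{1}{54} \approx 0.018519$)
$- 6 p{\left(11,12 \right)} + U = \left(-6\right) 11 + \frac{1}{54} = -66 + \frac{1}{54} = - \frac{3563}{54}$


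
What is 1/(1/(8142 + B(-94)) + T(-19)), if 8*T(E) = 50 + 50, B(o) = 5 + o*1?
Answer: 16106/201327 ≈ 0.079999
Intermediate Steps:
B(o) = 5 + o
T(E) = 25/2 (T(E) = (50 + 50)/8 = (⅛)*100 = 25/2)
1/(1/(8142 + B(-94)) + T(-19)) = 1/(1/(8142 + (5 - 94)) + 25/2) = 1/(1/(8142 - 89) + 25/2) = 1/(1/8053 + 25/2) = 1/(201327/16106) = 16106/201327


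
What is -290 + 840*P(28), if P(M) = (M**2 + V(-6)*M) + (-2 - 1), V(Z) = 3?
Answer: 726310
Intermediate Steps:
P(M) = -3 + M**2 + 3*M (P(M) = (M**2 + 3*M) + (-2 - 1) = (M**2 + 3*M) - 3 = -3 + M**2 + 3*M)
-290 + 840*P(28) = -290 + 840*(-3 + 28**2 + 3*28) = -290 + 840*(-3 + 784 + 84) = -290 + 840*865 = -290 + 726600 = 726310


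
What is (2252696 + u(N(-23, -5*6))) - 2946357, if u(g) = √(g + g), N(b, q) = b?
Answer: -693661 + I*√46 ≈ -6.9366e+5 + 6.7823*I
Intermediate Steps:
u(g) = √2*√g (u(g) = √(2*g) = √2*√g)
(2252696 + u(N(-23, -5*6))) - 2946357 = (2252696 + √2*√(-23)) - 2946357 = (2252696 + √2*(I*√23)) - 2946357 = (2252696 + I*√46) - 2946357 = -693661 + I*√46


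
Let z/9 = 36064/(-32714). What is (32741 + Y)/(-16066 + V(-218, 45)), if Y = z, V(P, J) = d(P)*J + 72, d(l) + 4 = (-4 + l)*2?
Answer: -535382249/591370978 ≈ -0.90532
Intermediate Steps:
d(l) = -12 + 2*l (d(l) = -4 + (-4 + l)*2 = -4 + (-8 + 2*l) = -12 + 2*l)
z = -162288/16357 (z = 9*(36064/(-32714)) = 9*(36064*(-1/32714)) = 9*(-18032/16357) = -162288/16357 ≈ -9.9216)
V(P, J) = 72 + J*(-12 + 2*P) (V(P, J) = (-12 + 2*P)*J + 72 = J*(-12 + 2*P) + 72 = 72 + J*(-12 + 2*P))
Y = -162288/16357 ≈ -9.9216
(32741 + Y)/(-16066 + V(-218, 45)) = (32741 - 162288/16357)/(-16066 + (72 + 2*45*(-6 - 218))) = 535382249/(16357*(-16066 + (72 + 2*45*(-224)))) = 535382249/(16357*(-16066 + (72 - 20160))) = 535382249/(16357*(-16066 - 20088)) = (535382249/16357)/(-36154) = (535382249/16357)*(-1/36154) = -535382249/591370978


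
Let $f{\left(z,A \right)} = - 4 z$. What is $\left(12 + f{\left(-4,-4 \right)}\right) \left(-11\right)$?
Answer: $-308$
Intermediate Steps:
$\left(12 + f{\left(-4,-4 \right)}\right) \left(-11\right) = \left(12 - -16\right) \left(-11\right) = \left(12 + 16\right) \left(-11\right) = 28 \left(-11\right) = -308$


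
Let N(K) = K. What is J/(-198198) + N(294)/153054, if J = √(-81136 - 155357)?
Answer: 49/25509 - I*√26277/66066 ≈ 0.0019209 - 0.0024536*I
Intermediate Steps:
J = 3*I*√26277 (J = √(-236493) = 3*I*√26277 ≈ 486.31*I)
J/(-198198) + N(294)/153054 = (3*I*√26277)/(-198198) + 294/153054 = (3*I*√26277)*(-1/198198) + 294*(1/153054) = -I*√26277/66066 + 49/25509 = 49/25509 - I*√26277/66066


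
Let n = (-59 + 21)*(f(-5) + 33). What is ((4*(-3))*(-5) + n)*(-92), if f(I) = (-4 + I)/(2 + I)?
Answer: 120336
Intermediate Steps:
f(I) = (-4 + I)/(2 + I)
n = -1368 (n = (-59 + 21)*((-4 - 5)/(2 - 5) + 33) = -38*(-9/(-3) + 33) = -38*(-⅓*(-9) + 33) = -38*(3 + 33) = -38*36 = -1368)
((4*(-3))*(-5) + n)*(-92) = ((4*(-3))*(-5) - 1368)*(-92) = (-12*(-5) - 1368)*(-92) = (60 - 1368)*(-92) = -1308*(-92) = 120336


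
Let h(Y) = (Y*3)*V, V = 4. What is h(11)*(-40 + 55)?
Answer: 1980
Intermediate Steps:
h(Y) = 12*Y (h(Y) = (Y*3)*4 = (3*Y)*4 = 12*Y)
h(11)*(-40 + 55) = (12*11)*(-40 + 55) = 132*15 = 1980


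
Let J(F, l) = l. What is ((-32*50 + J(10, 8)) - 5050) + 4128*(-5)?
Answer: -27282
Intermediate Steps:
((-32*50 + J(10, 8)) - 5050) + 4128*(-5) = ((-32*50 + 8) - 5050) + 4128*(-5) = ((-1600 + 8) - 5050) - 20640 = (-1592 - 5050) - 20640 = -6642 - 20640 = -27282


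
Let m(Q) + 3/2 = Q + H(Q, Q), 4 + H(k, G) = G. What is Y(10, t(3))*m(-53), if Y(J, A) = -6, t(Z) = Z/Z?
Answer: 669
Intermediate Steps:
H(k, G) = -4 + G
t(Z) = 1
m(Q) = -11/2 + 2*Q (m(Q) = -3/2 + (Q + (-4 + Q)) = -3/2 + (-4 + 2*Q) = -11/2 + 2*Q)
Y(10, t(3))*m(-53) = -6*(-11/2 + 2*(-53)) = -6*(-11/2 - 106) = -6*(-223/2) = 669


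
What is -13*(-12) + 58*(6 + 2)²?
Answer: 3868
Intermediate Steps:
-13*(-12) + 58*(6 + 2)² = 156 + 58*8² = 156 + 58*64 = 156 + 3712 = 3868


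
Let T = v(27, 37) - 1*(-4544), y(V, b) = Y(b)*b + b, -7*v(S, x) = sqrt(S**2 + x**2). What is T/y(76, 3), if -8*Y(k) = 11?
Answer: -36352/9 + 8*sqrt(2098)/63 ≈ -4033.3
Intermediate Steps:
v(S, x) = -sqrt(S**2 + x**2)/7
Y(k) = -11/8 (Y(k) = -1/8*11 = -11/8)
y(V, b) = -3*b/8 (y(V, b) = -11*b/8 + b = -3*b/8)
T = 4544 - sqrt(2098)/7 (T = -sqrt(27**2 + 37**2)/7 - 1*(-4544) = -sqrt(729 + 1369)/7 + 4544 = -sqrt(2098)/7 + 4544 = 4544 - sqrt(2098)/7 ≈ 4537.5)
T/y(76, 3) = (4544 - sqrt(2098)/7)/((-3/8*3)) = (4544 - sqrt(2098)/7)/(-9/8) = (4544 - sqrt(2098)/7)*(-8/9) = -36352/9 + 8*sqrt(2098)/63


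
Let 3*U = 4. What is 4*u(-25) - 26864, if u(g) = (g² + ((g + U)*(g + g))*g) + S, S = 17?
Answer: -427888/3 ≈ -1.4263e+5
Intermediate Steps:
U = 4/3 (U = (⅓)*4 = 4/3 ≈ 1.3333)
u(g) = 17 + g² + 2*g²*(4/3 + g) (u(g) = (g² + ((g + 4/3)*(g + g))*g) + 17 = (g² + ((4/3 + g)*(2*g))*g) + 17 = (g² + (2*g*(4/3 + g))*g) + 17 = (g² + 2*g²*(4/3 + g)) + 17 = 17 + g² + 2*g²*(4/3 + g))
4*u(-25) - 26864 = 4*(17 + 2*(-25)³ + (11/3)*(-25)²) - 26864 = 4*(17 + 2*(-15625) + (11/3)*625) - 26864 = 4*(17 - 31250 + 6875/3) - 26864 = 4*(-86824/3) - 26864 = -347296/3 - 26864 = -427888/3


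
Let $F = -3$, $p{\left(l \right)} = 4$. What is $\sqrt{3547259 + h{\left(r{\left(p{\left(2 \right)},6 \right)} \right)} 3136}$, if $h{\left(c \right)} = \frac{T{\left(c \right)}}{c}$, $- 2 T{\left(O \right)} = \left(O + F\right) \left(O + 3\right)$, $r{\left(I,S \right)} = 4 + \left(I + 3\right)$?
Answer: $\frac{\sqrt{427286563}}{11} \approx 1879.2$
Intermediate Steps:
$r{\left(I,S \right)} = 7 + I$ ($r{\left(I,S \right)} = 4 + \left(3 + I\right) = 7 + I$)
$T{\left(O \right)} = - \frac{\left(-3 + O\right) \left(3 + O\right)}{2}$ ($T{\left(O \right)} = - \frac{\left(O - 3\right) \left(O + 3\right)}{2} = - \frac{\left(-3 + O\right) \left(3 + O\right)}{2}$)
$h{\left(c \right)} = \frac{\frac{9}{2} - \frac{c^{2}}{2}}{c}$
$\sqrt{3547259 + h{\left(r{\left(p{\left(2 \right)},6 \right)} \right)} 3136} = \sqrt{3547259 + \frac{9 - \left(7 + 4\right)^{2}}{2 \left(7 + 4\right)} 3136} = \sqrt{3547259 + \frac{9 - 11^{2}}{2 \cdot 11} \cdot 3136} = \sqrt{3547259 + \frac{1}{2} \cdot \frac{1}{11} \left(9 - 121\right) 3136} = \sqrt{3547259 + \frac{1}{2} \cdot \frac{1}{11} \left(-112\right) 3136} = \sqrt{3547259 - \frac{175616}{11}} = \sqrt{\frac{38844233}{11}} = \frac{\sqrt{427286563}}{11}$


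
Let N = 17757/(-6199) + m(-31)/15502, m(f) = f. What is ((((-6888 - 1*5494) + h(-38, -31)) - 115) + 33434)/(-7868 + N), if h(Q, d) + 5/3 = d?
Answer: -194404024654/73196695611 ≈ -2.6559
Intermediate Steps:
h(Q, d) = -5/3 + d
N = -275461183/96096898 (N = 17757/(-6199) - 31/15502 = 17757*(-1/6199) - 31*1/15502 = -17757/6199 - 31/15502 = -275461183/96096898 ≈ -2.8665)
((((-6888 - 1*5494) + h(-38, -31)) - 115) + 33434)/(-7868 + N) = ((((-6888 - 1*5494) + (-5/3 - 31)) - 115) + 33434)/(-7868 - 275461183/96096898) = ((((-6888 - 5494) - 98/3) - 115) + 33434)/(-756365854647/96096898) = (((-12382 - 98/3) - 115) + 33434)*(-96096898/756365854647) = ((-37244/3 - 115) + 33434)*(-96096898/756365854647) = (-37589/3 + 33434)*(-96096898/756365854647) = (62713/3)*(-96096898/756365854647) = -194404024654/73196695611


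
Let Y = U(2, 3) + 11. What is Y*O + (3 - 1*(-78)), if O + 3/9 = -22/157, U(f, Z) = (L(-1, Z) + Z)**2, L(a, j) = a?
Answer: 11602/157 ≈ 73.898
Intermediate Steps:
U(f, Z) = (-1 + Z)**2
O = -223/471 (O = -1/3 - 22/157 = -223/471 ≈ -0.47346)
Y = 15 (Y = (-1 + 3)**2 + 11 = 2**2 + 11 = 4 + 11 = 15)
Y*O + (3 - 1*(-78)) = 15*(-223/471) + (3 - 1*(-78)) = -1115/157 + (3 + 78) = -1115/157 + 81 = 11602/157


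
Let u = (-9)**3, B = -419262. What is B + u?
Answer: -419991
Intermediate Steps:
u = -729
B + u = -419262 - 729 = -419991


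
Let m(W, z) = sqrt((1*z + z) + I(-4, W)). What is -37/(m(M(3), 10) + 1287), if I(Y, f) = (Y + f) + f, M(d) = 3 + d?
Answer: -47619/1656341 + 74*sqrt(7)/1656341 ≈ -0.028631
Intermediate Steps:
I(Y, f) = Y + 2*f
m(W, z) = sqrt(-4 + 2*W + 2*z) (m(W, z) = sqrt((1*z + z) + (-4 + 2*W)) = sqrt((z + z) + (-4 + 2*W)) = sqrt(2*z + (-4 + 2*W)) = sqrt(-4 + 2*W + 2*z))
-37/(m(M(3), 10) + 1287) = -37/(sqrt(-4 + 2*(3 + 3) + 2*10) + 1287) = -37/(sqrt(-4 + 2*6 + 20) + 1287) = -37/(sqrt(-4 + 12 + 20) + 1287) = -37/(sqrt(28) + 1287) = -37/(2*sqrt(7) + 1287) = -37/(1287 + 2*sqrt(7))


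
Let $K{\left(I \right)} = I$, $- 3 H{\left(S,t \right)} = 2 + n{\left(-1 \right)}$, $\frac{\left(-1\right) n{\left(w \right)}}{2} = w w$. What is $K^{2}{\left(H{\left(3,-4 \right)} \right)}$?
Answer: $0$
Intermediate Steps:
$n{\left(w \right)} = - 2 w^{2}$ ($n{\left(w \right)} = - 2 w w = - 2 w^{2}$)
$H{\left(S,t \right)} = 0$ ($H{\left(S,t \right)} = - \frac{2 - 2 \left(-1\right)^{2}}{3} = - \frac{2 - 2}{3} = \left(- \frac{1}{3}\right) 0 = 0$)
$K^{2}{\left(H{\left(3,-4 \right)} \right)} = 0^{2} = 0$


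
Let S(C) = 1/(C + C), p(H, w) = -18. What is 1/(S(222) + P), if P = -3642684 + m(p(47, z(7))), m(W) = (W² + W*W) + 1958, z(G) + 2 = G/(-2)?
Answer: -444/1616194631 ≈ -2.7472e-7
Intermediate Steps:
z(G) = -2 - G/2 (z(G) = -2 + G/(-2) = -2 + G*(-½) = -2 - G/2)
S(C) = 1/(2*C)
m(W) = 1958 + 2*W² (m(W) = (W² + W²) + 1958 = 2*W² + 1958 = 1958 + 2*W²)
P = -3640078 (P = -3642684 + (1958 + 2*(-18)²) = -3642684 + (1958 + 2*324) = -3642684 + (1958 + 648) = -3642684 + 2606 = -3640078)
1/(S(222) + P) = 1/((½)/222 - 3640078) = 1/((½)*(1/222) - 3640078) = 1/(1/444 - 3640078) = 1/(-1616194631/444) = -444/1616194631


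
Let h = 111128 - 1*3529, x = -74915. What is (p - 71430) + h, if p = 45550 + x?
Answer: 6804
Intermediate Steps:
h = 107599 (h = 111128 - 3529 = 107599)
p = -29365 (p = 45550 - 74915 = -29365)
(p - 71430) + h = (-29365 - 71430) + 107599 = -100795 + 107599 = 6804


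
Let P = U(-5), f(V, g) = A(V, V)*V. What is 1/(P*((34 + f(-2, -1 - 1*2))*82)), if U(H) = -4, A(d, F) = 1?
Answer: -1/10496 ≈ -9.5274e-5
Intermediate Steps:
f(V, g) = V (f(V, g) = 1*V = V)
P = -4
1/(P*((34 + f(-2, -1 - 1*2))*82)) = 1/(-4*(34 - 2)*82) = 1/(-128*82) = 1/(-4*2624) = 1/(-10496) = -1/10496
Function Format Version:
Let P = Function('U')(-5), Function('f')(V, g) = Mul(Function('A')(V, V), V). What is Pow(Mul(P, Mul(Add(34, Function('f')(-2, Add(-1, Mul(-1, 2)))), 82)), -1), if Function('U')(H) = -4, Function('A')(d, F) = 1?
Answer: Rational(-1, 10496) ≈ -9.5274e-5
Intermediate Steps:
Function('f')(V, g) = V (Function('f')(V, g) = Mul(1, V) = V)
P = -4
Pow(Mul(P, Mul(Add(34, Function('f')(-2, Add(-1, Mul(-1, 2)))), 82)), -1) = Pow(Mul(-4, Mul(Add(34, -2), 82)), -1) = Pow(Mul(-4, Mul(32, 82)), -1) = Pow(Mul(-4, 2624), -1) = Pow(-10496, -1) = Rational(-1, 10496)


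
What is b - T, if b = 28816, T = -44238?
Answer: 73054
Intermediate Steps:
b - T = 28816 - 1*(-44238) = 28816 + 44238 = 73054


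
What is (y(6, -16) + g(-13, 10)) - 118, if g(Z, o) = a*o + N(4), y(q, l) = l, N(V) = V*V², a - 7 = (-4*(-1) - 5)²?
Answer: 10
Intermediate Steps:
a = 8 (a = 7 + (-4*(-1) - 5)² = 7 + (4 - 5)² = 7 + (-1)² = 7 + 1 = 8)
N(V) = V³
g(Z, o) = 64 + 8*o (g(Z, o) = 8*o + 4³ = 8*o + 64 = 64 + 8*o)
(y(6, -16) + g(-13, 10)) - 118 = (-16 + (64 + 8*10)) - 118 = (-16 + (64 + 80)) - 118 = (-16 + 144) - 118 = 128 - 118 = 10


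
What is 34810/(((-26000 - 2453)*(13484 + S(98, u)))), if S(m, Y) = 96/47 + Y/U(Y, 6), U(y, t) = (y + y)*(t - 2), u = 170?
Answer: -13088560/144279443947 ≈ -9.0717e-5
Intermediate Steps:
U(y, t) = 2*y*(-2 + t) (U(y, t) = (2*y)*(-2 + t) = 2*y*(-2 + t))
S(m, Y) = 815/376 (S(m, Y) = 96/47 + Y/((2*Y*(-2 + 6))) = 96*(1/47) + Y/((2*Y*4)) = 96/47 + Y/((8*Y)) = 96/47 + Y*(1/(8*Y)) = 96/47 + ⅛ = 815/376)
34810/(((-26000 - 2453)*(13484 + S(98, u)))) = 34810/(((-26000 - 2453)*(13484 + 815/376))) = 34810/((-28453*5070799/376)) = 34810/(-144279443947/376) = 34810*(-376/144279443947) = -13088560/144279443947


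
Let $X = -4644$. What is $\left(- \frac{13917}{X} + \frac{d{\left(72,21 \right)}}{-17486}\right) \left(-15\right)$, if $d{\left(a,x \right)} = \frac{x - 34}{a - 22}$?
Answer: $- \frac{253493614}{5639235} \approx -44.952$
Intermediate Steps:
$d{\left(a,x \right)} = \frac{-34 + x}{-22 + a}$
$\left(- \frac{13917}{X} + \frac{d{\left(72,21 \right)}}{-17486}\right) \left(-15\right) = \left(- \frac{13917}{-4644} + \frac{\frac{1}{-22 + 72} \left(-34 + 21\right)}{-17486}\right) \left(-15\right) = \left(\left(-13917\right) \left(- \frac{1}{4644}\right) + \frac{1}{50} \left(-13\right) \left(- \frac{1}{17486}\right)\right) \left(-15\right) = \left(\frac{4639}{1548} + \frac{1}{50} \left(-13\right) \left(- \frac{1}{17486}\right)\right) \left(-15\right) = \left(\frac{4639}{1548} - - \frac{13}{874300}\right) \left(-15\right) = \left(\frac{4639}{1548} + \frac{13}{874300}\right) \left(-15\right) = \frac{253493614}{84588525} \left(-15\right) = - \frac{253493614}{5639235}$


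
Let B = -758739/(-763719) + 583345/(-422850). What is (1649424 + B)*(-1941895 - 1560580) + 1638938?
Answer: -24875154993281347478699/4305847722 ≈ -5.7771e+12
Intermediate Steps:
B = -8311924927/21529238610 (B = -758739*(-1/763719) + 583345*(-1/422850) = 252913/254573 - 116669/84570 = -8311924927/21529238610 ≈ -0.38608)
(1649424 + B)*(-1941895 - 1560580) + 1638938 = (1649424 - 8311924927/21529238610)*(-1941895 - 1560580) + 1638938 = (35510834553135713/21529238610)*(-3502475) + 1638938 = -24875162050298801277935/4305847722 + 1638938 = -24875154993281347478699/4305847722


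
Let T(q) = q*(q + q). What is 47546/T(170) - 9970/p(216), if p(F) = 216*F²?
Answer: 29911116751/36405676800 ≈ 0.82161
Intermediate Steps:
T(q) = 2*q² (T(q) = q*(2*q) = 2*q²)
47546/T(170) - 9970/p(216) = 47546/((2*170²)) - 9970/(216*216²) = 47546/((2*28900)) - 9970/(216*46656) = 47546/57800 - 9970/10077696 = 47546*(1/57800) - 9970*1/10077696 = 23773/28900 - 4985/5038848 = 29911116751/36405676800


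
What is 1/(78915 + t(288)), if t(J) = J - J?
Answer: 1/78915 ≈ 1.2672e-5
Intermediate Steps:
t(J) = 0
1/(78915 + t(288)) = 1/(78915 + 0) = 1/78915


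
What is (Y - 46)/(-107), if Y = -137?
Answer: 183/107 ≈ 1.7103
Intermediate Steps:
(Y - 46)/(-107) = (-137 - 46)/(-107) = -183*(-1/107) = 183/107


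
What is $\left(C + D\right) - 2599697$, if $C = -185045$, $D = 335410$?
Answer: $-2449332$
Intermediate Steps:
$\left(C + D\right) - 2599697 = \left(-185045 + 335410\right) - 2599697 = 150365 - 2599697 = -2449332$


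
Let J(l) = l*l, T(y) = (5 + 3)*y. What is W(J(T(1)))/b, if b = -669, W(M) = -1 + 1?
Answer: 0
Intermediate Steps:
T(y) = 8*y
J(l) = l²
W(M) = 0
W(J(T(1)))/b = 0/(-669) = 0*(-1/669) = 0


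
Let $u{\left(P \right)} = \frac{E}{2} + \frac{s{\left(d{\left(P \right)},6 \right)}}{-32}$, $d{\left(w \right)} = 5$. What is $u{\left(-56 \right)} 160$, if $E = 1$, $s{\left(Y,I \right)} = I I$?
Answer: $-100$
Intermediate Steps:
$s{\left(Y,I \right)} = I^{2}$
$u{\left(P \right)} = - \frac{5}{8}$ ($u{\left(P \right)} = 1 \cdot \frac{1}{2} + \frac{6^{2}}{-32} = 1 \cdot \frac{1}{2} + 36 \left(- \frac{1}{32}\right) = \frac{1}{2} - \frac{9}{8} = - \frac{5}{8}$)
$u{\left(-56 \right)} 160 = \left(- \frac{5}{8}\right) 160 = -100$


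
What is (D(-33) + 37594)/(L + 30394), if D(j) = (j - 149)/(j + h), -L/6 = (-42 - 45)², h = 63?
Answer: -563819/225300 ≈ -2.5025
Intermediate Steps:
L = -45414 (L = -6*(-42 - 45)² = -6*(-87)² = -6*7569 = -45414)
D(j) = (-149 + j)/(63 + j) (D(j) = (j - 149)/(j + 63) = (-149 + j)/(63 + j))
(D(-33) + 37594)/(L + 30394) = ((-149 - 33)/(63 - 33) + 37594)/(-45414 + 30394) = (-182/30 + 37594)/(-15020) = ((1/30)*(-182) + 37594)*(-1/15020) = (-91/15 + 37594)*(-1/15020) = (563819/15)*(-1/15020) = -563819/225300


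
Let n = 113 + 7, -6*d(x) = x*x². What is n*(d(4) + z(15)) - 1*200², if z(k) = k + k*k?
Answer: -12480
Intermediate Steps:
d(x) = -x³/6 (d(x) = -x*x²/6 = -x³/6)
z(k) = k + k²
n = 120
n*(d(4) + z(15)) - 1*200² = 120*(-⅙*4³ + 15*(1 + 15)) - 1*200² = 120*(-⅙*64 + 15*16) - 1*40000 = 120*(-32/3 + 240) - 40000 = 120*(688/3) - 40000 = 27520 - 40000 = -12480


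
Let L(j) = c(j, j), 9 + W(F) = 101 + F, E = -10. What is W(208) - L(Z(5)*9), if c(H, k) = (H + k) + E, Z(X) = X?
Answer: 220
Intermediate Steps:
W(F) = 92 + F (W(F) = -9 + (101 + F) = 92 + F)
c(H, k) = -10 + H + k (c(H, k) = (H + k) - 10 = -10 + H + k)
L(j) = -10 + 2*j (L(j) = -10 + j + j = -10 + 2*j)
W(208) - L(Z(5)*9) = (92 + 208) - (-10 + 2*(5*9)) = 300 - (-10 + 2*45) = 300 - (-10 + 90) = 300 - 1*80 = 300 - 80 = 220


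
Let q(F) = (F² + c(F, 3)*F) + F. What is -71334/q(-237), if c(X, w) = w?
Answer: -23778/18407 ≈ -1.2918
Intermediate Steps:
q(F) = F² + 4*F (q(F) = (F² + 3*F) + F = F² + 4*F)
-71334/q(-237) = -71334*(-1/(237*(4 - 237))) = -71334/((-237*(-233))) = -71334/55221 = -71334*1/55221 = -23778/18407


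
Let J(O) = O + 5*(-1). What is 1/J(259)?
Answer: 1/254 ≈ 0.0039370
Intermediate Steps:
J(O) = -5 + O (J(O) = O - 5 = -5 + O)
1/J(259) = 1/(-5 + 259) = 1/254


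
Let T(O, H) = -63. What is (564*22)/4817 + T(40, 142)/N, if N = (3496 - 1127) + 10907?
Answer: 164425137/63950492 ≈ 2.5711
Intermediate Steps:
N = 13276 (N = 2369 + 10907 = 13276)
(564*22)/4817 + T(40, 142)/N = (564*22)/4817 - 63/13276 = 12408*(1/4817) - 63*1/13276 = 12408/4817 - 63/13276 = 164425137/63950492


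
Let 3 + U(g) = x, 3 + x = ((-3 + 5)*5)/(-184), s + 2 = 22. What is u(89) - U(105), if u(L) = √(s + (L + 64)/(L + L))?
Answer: 557/92 + √660914/178 ≈ 10.622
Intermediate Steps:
s = 20 (s = -2 + 22 = 20)
x = -281/92 (x = -3 + ((-3 + 5)*5)/(-184) = -3 + (2*5)*(-1/184) = -3 + 10*(-1/184) = -3 - 5/92 = -281/92 ≈ -3.0543)
U(g) = -557/92 (U(g) = -3 - 281/92 = -557/92)
u(L) = √(20 + (64 + L)/(2*L)) (u(L) = √(20 + (L + 64)/(L + L)) = √(20 + (64 + L)/((2*L))) = √(20 + (64 + L)*(1/(2*L))) = √(20 + (64 + L)/(2*L)))
u(89) - U(105) = √(82 + 128/89)/2 - 1*(-557/92) = √(82 + 128*(1/89))/2 + 557/92 = √(82 + 128/89)/2 + 557/92 = √(7426/89)/2 + 557/92 = (√660914/89)/2 + 557/92 = √660914/178 + 557/92 = 557/92 + √660914/178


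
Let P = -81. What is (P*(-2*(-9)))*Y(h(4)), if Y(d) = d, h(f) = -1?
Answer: 1458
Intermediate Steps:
(P*(-2*(-9)))*Y(h(4)) = -(-162)*(-9)*(-1) = -81*18*(-1) = -1458*(-1) = 1458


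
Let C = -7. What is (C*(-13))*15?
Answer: 1365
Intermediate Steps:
(C*(-13))*15 = -7*(-13)*15 = 91*15 = 1365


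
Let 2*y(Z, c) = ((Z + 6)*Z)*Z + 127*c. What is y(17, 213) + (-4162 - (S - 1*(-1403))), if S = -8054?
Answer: 19338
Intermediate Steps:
y(Z, c) = 127*c/2 + Z**2*(6 + Z)/2 (y(Z, c) = (((Z + 6)*Z)*Z + 127*c)/2 = (((6 + Z)*Z)*Z + 127*c)/2 = ((Z*(6 + Z))*Z + 127*c)/2 = (Z**2*(6 + Z) + 127*c)/2 = (127*c + Z**2*(6 + Z))/2 = 127*c/2 + Z**2*(6 + Z)/2)
y(17, 213) + (-4162 - (S - 1*(-1403))) = ((1/2)*17**3 + 3*17**2 + (127/2)*213) + (-4162 - (-8054 - 1*(-1403))) = ((1/2)*4913 + 3*289 + 27051/2) + (-4162 - (-8054 + 1403)) = (4913/2 + 867 + 27051/2) + (-4162 - 1*(-6651)) = 16849 + (-4162 + 6651) = 16849 + 2489 = 19338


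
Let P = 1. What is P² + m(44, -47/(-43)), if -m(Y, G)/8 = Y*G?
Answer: -16501/43 ≈ -383.74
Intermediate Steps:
m(Y, G) = -8*G*Y (m(Y, G) = -8*Y*G = -8*G*Y)
P² + m(44, -47/(-43)) = 1² - 8*(-47/(-43))*44 = 1 - 8*(-47*(-1/43))*44 = 1 - 8*47/43*44 = 1 - 16544/43 = -16501/43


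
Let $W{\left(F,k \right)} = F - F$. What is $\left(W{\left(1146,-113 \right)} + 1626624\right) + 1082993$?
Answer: $2709617$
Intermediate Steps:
$W{\left(F,k \right)} = 0$
$\left(W{\left(1146,-113 \right)} + 1626624\right) + 1082993 = \left(0 + 1626624\right) + 1082993 = 1626624 + 1082993 = 2709617$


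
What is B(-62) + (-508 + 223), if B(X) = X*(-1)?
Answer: -223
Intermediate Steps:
B(X) = -X
B(-62) + (-508 + 223) = -1*(-62) + (-508 + 223) = 62 - 285 = -223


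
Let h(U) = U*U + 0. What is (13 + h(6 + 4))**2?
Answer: 12769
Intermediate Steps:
h(U) = U**2 (h(U) = U**2 + 0 = U**2)
(13 + h(6 + 4))**2 = (13 + (6 + 4)**2)**2 = (13 + 10**2)**2 = (13 + 100)**2 = 113**2 = 12769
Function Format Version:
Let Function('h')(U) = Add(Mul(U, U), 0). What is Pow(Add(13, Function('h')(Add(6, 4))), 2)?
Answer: 12769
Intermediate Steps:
Function('h')(U) = Pow(U, 2) (Function('h')(U) = Add(Pow(U, 2), 0) = Pow(U, 2))
Pow(Add(13, Function('h')(Add(6, 4))), 2) = Pow(Add(13, Pow(Add(6, 4), 2)), 2) = Pow(Add(13, Pow(10, 2)), 2) = Pow(Add(13, 100), 2) = Pow(113, 2) = 12769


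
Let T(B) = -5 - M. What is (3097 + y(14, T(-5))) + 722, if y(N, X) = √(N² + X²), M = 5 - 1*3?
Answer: 3819 + 7*√5 ≈ 3834.7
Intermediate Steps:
M = 2 (M = 5 - 3 = 2)
T(B) = -7 (T(B) = -5 - 1*2 = -5 - 2 = -7)
(3097 + y(14, T(-5))) + 722 = (3097 + √(14² + (-7)²)) + 722 = (3097 + √(196 + 49)) + 722 = (3097 + √245) + 722 = (3097 + 7*√5) + 722 = 3819 + 7*√5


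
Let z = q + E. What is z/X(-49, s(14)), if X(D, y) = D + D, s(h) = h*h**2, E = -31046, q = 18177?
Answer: 12869/98 ≈ 131.32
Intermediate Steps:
s(h) = h**3
z = -12869 (z = 18177 - 31046 = -12869)
X(D, y) = 2*D
z/X(-49, s(14)) = -12869/(2*(-49)) = -12869/(-98) = -12869*(-1/98) = 12869/98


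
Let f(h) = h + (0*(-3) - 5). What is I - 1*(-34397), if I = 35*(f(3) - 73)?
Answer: 31772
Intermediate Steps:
f(h) = -5 + h (f(h) = h + (0 - 5) = h - 5 = -5 + h)
I = -2625 (I = 35*((-5 + 3) - 73) = 35*(-2 - 73) = 35*(-75) = -2625)
I - 1*(-34397) = -2625 - 1*(-34397) = -2625 + 34397 = 31772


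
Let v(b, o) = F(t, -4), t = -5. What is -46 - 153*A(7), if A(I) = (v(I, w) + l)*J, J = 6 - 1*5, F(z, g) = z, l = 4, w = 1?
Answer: 107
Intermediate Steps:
v(b, o) = -5
J = 1 (J = 6 - 5 = 1)
A(I) = -1 (A(I) = (-5 + 4)*1 = -1*1 = -1)
-46 - 153*A(7) = -46 - 153*(-1) = -46 + 153 = 107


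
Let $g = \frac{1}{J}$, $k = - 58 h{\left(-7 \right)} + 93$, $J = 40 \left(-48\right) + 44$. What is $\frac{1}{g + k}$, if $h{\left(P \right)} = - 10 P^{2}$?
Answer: $\frac{1876}{53490387} \approx 3.5072 \cdot 10^{-5}$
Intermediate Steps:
$J = -1876$ ($J = -1920 + 44 = -1876$)
$k = 28513$ ($k = - 58 \left(- 10 \left(-7\right)^{2}\right) + 93 = - 58 \left(\left(-10\right) 49\right) + 93 = \left(-58\right) \left(-490\right) + 93 = 28420 + 93 = 28513$)
$g = - \frac{1}{1876}$ ($g = \frac{1}{-1876} = - \frac{1}{1876} \approx -0.00053305$)
$\frac{1}{g + k} = \frac{1}{- \frac{1}{1876} + 28513} = \frac{1}{\frac{53490387}{1876}} = \frac{1876}{53490387}$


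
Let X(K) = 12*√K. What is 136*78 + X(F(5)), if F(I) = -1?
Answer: 10608 + 12*I ≈ 10608.0 + 12.0*I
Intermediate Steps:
136*78 + X(F(5)) = 136*78 + 12*√(-1) = 10608 + 12*I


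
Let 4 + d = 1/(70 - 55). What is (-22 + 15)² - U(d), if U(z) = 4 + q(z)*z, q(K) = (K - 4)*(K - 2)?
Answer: 776744/3375 ≈ 230.15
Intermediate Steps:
q(K) = (-4 + K)*(-2 + K)
d = -59/15 (d = -4 + 1/(70 - 55) = -4 + 1/15 = -59/15 ≈ -3.9333)
U(z) = 4 + z*(8 + z² - 6*z) (U(z) = 4 + (8 + z² - 6*z)*z = 4 + z*(8 + z² - 6*z))
(-22 + 15)² - U(d) = (-22 + 15)² - (4 - 59*(8 + (-59/15)² - 6*(-59/15))/15) = (-7)² - (4 - 59*(8 + 3481/225 + 118/5)/15) = 49 - (4 - 59/15*10591/225) = 49 - (4 - 624869/3375) = 49 - 1*(-611369/3375) = 49 + 611369/3375 = 776744/3375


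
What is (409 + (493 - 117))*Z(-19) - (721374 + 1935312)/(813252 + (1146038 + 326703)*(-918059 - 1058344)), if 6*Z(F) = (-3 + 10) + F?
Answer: -1523281465871928/970242972457 ≈ -1570.0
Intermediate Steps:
Z(F) = 7/6 + F/6 (Z(F) = ((-3 + 10) + F)/6 = (7 + F)/6 = 7/6 + F/6)
(409 + (493 - 117))*Z(-19) - (721374 + 1935312)/(813252 + (1146038 + 326703)*(-918059 - 1058344)) = (409 + (493 - 117))*(7/6 + (1/6)*(-19)) - (721374 + 1935312)/(813252 + (1146038 + 326703)*(-918059 - 1058344)) = (409 + 376)*(7/6 - 19/6) - 2656686/(813252 + 1472741*(-1976403)) = 785*(-2) - 2656686/(813252 - 2910729730623) = -1570 - 2656686/(-2910728917371) = -1570 - 2656686*(-1)/2910728917371 = -1570 - 1*(-885562/970242972457) = -1570 + 885562/970242972457 = -1523281465871928/970242972457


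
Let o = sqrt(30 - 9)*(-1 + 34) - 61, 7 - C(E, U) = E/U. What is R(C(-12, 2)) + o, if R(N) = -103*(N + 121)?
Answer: -13863 + 33*sqrt(21) ≈ -13712.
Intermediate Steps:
C(E, U) = 7 - E/U
R(N) = -12463 - 103*N (R(N) = -103*(121 + N) = -12463 - 103*N)
o = -61 + 33*sqrt(21) (o = sqrt(21)*33 - 61 = 33*sqrt(21) - 61 = -61 + 33*sqrt(21) ≈ 90.225)
R(C(-12, 2)) + o = (-12463 - 103*(7 - 1*(-12)/2)) + (-61 + 33*sqrt(21)) = (-12463 - 103*(7 - 1*(-12)*1/2)) + (-61 + 33*sqrt(21)) = (-12463 - 103*(7 + 6)) + (-61 + 33*sqrt(21)) = (-12463 - 103*13) + (-61 + 33*sqrt(21)) = (-12463 - 1339) + (-61 + 33*sqrt(21)) = -13802 + (-61 + 33*sqrt(21)) = -13863 + 33*sqrt(21)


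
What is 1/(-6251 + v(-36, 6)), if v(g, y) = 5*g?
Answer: -1/6431 ≈ -0.00015550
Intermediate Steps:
1/(-6251 + v(-36, 6)) = 1/(-6251 + 5*(-36)) = 1/(-6251 - 180) = 1/(-6431) = -1/6431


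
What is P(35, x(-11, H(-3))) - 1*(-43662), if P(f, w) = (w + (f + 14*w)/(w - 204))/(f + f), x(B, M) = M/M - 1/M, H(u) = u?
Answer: 5574766109/127680 ≈ 43662.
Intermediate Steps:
x(B, M) = 1 - 1/M
P(f, w) = (w + (f + 14*w)/(-204 + w))/(2*f) (P(f, w) = (w + (f + 14*w)/(-204 + w))/((2*f)) = (w + (f + 14*w)/(-204 + w))*(1/(2*f)) = (w + (f + 14*w)/(-204 + w))/(2*f))
P(35, x(-11, H(-3))) - 1*(-43662) = (½)*(35 + ((-1 - 3)/(-3))² - 190*(-1 - 3)/(-3))/(35*(-204 + (-1 - 3)/(-3))) - 1*(-43662) = (½)*(1/35)*(35 + (-⅓*(-4))² - (-190)*(-4)/3)/(-204 - ⅓*(-4)) + 43662 = (½)*(1/35)*(35 + (4/3)² - 190*4/3)/(-204 + 4/3) + 43662 = (½)*(1/35)*(35 + 16/9 - 760/3)/(-608/3) + 43662 = (½)*(1/35)*(-3/608)*(-1949/9) + 43662 = 1949/127680 + 43662 = 5574766109/127680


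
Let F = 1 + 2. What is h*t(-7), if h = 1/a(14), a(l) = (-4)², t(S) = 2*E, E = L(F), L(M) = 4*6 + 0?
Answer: 3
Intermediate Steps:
F = 3
L(M) = 24 (L(M) = 24 + 0 = 24)
E = 24
t(S) = 48 (t(S) = 2*24 = 48)
a(l) = 16
h = 1/16 ≈ 0.062500
h*t(-7) = (1/16)*48 = 3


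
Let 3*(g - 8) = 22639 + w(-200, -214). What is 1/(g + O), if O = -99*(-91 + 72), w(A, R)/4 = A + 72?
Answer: 3/27794 ≈ 0.00010794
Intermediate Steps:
w(A, R) = 288 + 4*A (w(A, R) = 4*(A + 72) = 4*(72 + A) = 288 + 4*A)
O = 1881 (O = -99*(-19) = 1881)
g = 22151/3 (g = 8 + (22639 + (288 + 4*(-200)))/3 = 8 + (22639 + (288 - 800))/3 = 8 + (22639 - 512)/3 = 8 + (⅓)*22127 = 8 + 22127/3 = 22151/3 ≈ 7383.7)
1/(g + O) = 1/(22151/3 + 1881) = 1/(27794/3) = 3/27794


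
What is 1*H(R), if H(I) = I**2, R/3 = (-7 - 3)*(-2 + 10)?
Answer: 57600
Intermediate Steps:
R = -240 (R = 3*((-7 - 3)*(-2 + 10)) = 3*(-10*8) = 3*(-80) = -240)
1*H(R) = 1*(-240)**2 = 1*57600 = 57600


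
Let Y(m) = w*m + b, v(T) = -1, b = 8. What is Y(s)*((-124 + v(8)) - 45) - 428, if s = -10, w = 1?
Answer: -88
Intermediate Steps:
Y(m) = 8 + m (Y(m) = 1*m + 8 = m + 8 = 8 + m)
Y(s)*((-124 + v(8)) - 45) - 428 = (8 - 10)*((-124 - 1) - 45) - 428 = -2*(-125 - 45) - 428 = -2*(-170) - 428 = 340 - 428 = -88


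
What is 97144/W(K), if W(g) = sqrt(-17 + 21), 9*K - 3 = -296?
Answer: 48572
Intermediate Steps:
K = -293/9 (K = 1/3 + (1/9)*(-296) = 1/3 - 296/9 = -293/9 ≈ -32.556)
W(g) = 2 (W(g) = sqrt(4) = 2)
97144/W(K) = 97144/2 = 97144*(1/2) = 48572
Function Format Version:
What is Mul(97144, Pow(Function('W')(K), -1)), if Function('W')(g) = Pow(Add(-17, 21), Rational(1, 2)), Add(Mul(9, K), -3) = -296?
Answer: 48572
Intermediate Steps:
K = Rational(-293, 9) (K = Add(Rational(1, 3), Mul(Rational(1, 9), -296)) = Add(Rational(1, 3), Rational(-296, 9)) = Rational(-293, 9) ≈ -32.556)
Function('W')(g) = 2 (Function('W')(g) = Pow(4, Rational(1, 2)) = 2)
Mul(97144, Pow(Function('W')(K), -1)) = Mul(97144, Pow(2, -1)) = Mul(97144, Rational(1, 2)) = 48572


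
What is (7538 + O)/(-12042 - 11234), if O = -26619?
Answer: 19081/23276 ≈ 0.81977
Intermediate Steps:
(7538 + O)/(-12042 - 11234) = (7538 - 26619)/(-12042 - 11234) = -19081/(-23276) = -19081*(-1/23276) = 19081/23276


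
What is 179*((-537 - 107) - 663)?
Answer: -233953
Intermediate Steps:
179*((-537 - 107) - 663) = 179*(-644 - 663) = 179*(-1307) = -233953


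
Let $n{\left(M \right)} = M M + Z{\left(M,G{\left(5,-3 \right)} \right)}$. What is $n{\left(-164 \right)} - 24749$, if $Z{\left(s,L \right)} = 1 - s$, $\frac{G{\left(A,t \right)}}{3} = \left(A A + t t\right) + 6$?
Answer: $2312$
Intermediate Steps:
$G{\left(A,t \right)} = 18 + 3 A^{2} + 3 t^{2}$ ($G{\left(A,t \right)} = 3 \left(\left(A A + t t\right) + 6\right) = 3 \left(\left(A^{2} + t^{2}\right) + 6\right) = 3 \left(6 + A^{2} + t^{2}\right) = 18 + 3 A^{2} + 3 t^{2}$)
$n{\left(M \right)} = 1 + M^{2} - M$ ($n{\left(M \right)} = M M - \left(-1 + M\right) = M^{2} - \left(-1 + M\right) = 1 + M^{2} - M$)
$n{\left(-164 \right)} - 24749 = \left(1 + \left(-164\right)^{2} - -164\right) - 24749 = \left(1 + 26896 + 164\right) - 24749 = 27061 - 24749 = 2312$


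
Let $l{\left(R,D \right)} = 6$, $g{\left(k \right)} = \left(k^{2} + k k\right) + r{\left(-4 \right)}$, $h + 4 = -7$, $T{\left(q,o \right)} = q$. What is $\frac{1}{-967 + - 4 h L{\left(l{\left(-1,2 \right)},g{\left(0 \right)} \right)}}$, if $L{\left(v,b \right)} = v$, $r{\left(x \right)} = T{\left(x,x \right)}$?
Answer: $- \frac{1}{703} \approx -0.0014225$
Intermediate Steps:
$h = -11$ ($h = -4 - 7 = -11$)
$r{\left(x \right)} = x$
$g{\left(k \right)} = -4 + 2 k^{2}$ ($g{\left(k \right)} = \left(k^{2} + k k\right) - 4 = \left(k^{2} + k^{2}\right) - 4 = 2 k^{2} - 4 = -4 + 2 k^{2}$)
$\frac{1}{-967 + - 4 h L{\left(l{\left(-1,2 \right)},g{\left(0 \right)} \right)}} = \frac{1}{-967 + \left(-4\right) \left(-11\right) 6} = \frac{1}{-967 + 44 \cdot 6} = \frac{1}{-967 + 264} = \frac{1}{-703} = - \frac{1}{703}$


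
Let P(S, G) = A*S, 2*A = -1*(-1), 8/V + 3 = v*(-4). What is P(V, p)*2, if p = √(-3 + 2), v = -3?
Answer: 8/9 ≈ 0.88889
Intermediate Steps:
p = I (p = √(-1) = I ≈ 1.0*I)
V = 8/9 (V = 8/(-3 - 3*(-4)) = 8/(-3 + 12) = 8/9 ≈ 0.88889)
A = ½ (A = (-1*(-1))/2 = (½)*1 = ½ ≈ 0.50000)
P(S, G) = S/2
P(V, p)*2 = ((½)*(8/9))*2 = (4/9)*2 = 8/9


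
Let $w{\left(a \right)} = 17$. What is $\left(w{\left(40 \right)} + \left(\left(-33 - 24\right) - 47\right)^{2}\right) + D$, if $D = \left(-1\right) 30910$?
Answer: $-20077$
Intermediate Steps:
$D = -30910$
$\left(w{\left(40 \right)} + \left(\left(-33 - 24\right) - 47\right)^{2}\right) + D = \left(17 + \left(\left(-33 - 24\right) - 47\right)^{2}\right) - 30910 = \left(17 + \left(-57 - 47\right)^{2}\right) - 30910 = \left(17 + \left(-104\right)^{2}\right) - 30910 = \left(17 + 10816\right) - 30910 = 10833 - 30910 = -20077$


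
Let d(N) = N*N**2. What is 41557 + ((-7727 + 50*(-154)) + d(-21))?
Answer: 16869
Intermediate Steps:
d(N) = N**3
41557 + ((-7727 + 50*(-154)) + d(-21)) = 41557 + ((-7727 + 50*(-154)) + (-21)**3) = 41557 + ((-7727 - 7700) - 9261) = 41557 + (-15427 - 9261) = 41557 - 24688 = 16869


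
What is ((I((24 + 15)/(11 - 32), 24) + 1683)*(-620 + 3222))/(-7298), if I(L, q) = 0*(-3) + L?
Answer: -15310168/25543 ≈ -599.39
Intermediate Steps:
I(L, q) = L (I(L, q) = 0 + L = L)
((I((24 + 15)/(11 - 32), 24) + 1683)*(-620 + 3222))/(-7298) = (((24 + 15)/(11 - 32) + 1683)*(-620 + 3222))/(-7298) = ((39/(-21) + 1683)*2602)*(-1/7298) = ((39*(-1/21) + 1683)*2602)*(-1/7298) = ((-13/7 + 1683)*2602)*(-1/7298) = ((11768/7)*2602)*(-1/7298) = (30620336/7)*(-1/7298) = -15310168/25543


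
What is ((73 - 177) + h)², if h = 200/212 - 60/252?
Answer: 13217411089/1238769 ≈ 10670.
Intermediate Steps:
h = 785/1113 (h = 200*(1/212) - 60*1/252 = 50/53 - 5/21 = 785/1113 ≈ 0.70530)
((73 - 177) + h)² = ((73 - 177) + 785/1113)² = (-104 + 785/1113)² = (-114967/1113)² = 13217411089/1238769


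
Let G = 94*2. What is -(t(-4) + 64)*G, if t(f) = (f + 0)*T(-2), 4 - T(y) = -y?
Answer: -10528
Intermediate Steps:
T(y) = 4 + y (T(y) = 4 - (-1)*y = 4 + y)
G = 188
t(f) = 2*f (t(f) = (f + 0)*(4 - 2) = f*2 = 2*f)
-(t(-4) + 64)*G = -(2*(-4) + 64)*188 = -(-8 + 64)*188 = -56*188 = -1*10528 = -10528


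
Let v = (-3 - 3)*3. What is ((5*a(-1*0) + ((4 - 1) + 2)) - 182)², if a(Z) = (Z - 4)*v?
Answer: 33489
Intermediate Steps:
v = -18 (v = -6*3 = -18)
a(Z) = 72 - 18*Z (a(Z) = (Z - 4)*(-18) = (-4 + Z)*(-18) = 72 - 18*Z)
((5*a(-1*0) + ((4 - 1) + 2)) - 182)² = ((5*(72 - (-18)*0) + ((4 - 1) + 2)) - 182)² = ((5*(72 - 18*0) + (3 + 2)) - 182)² = ((5*(72 + 0) + 5) - 182)² = ((5*72 + 5) - 182)² = ((360 + 5) - 182)² = (365 - 182)² = 183² = 33489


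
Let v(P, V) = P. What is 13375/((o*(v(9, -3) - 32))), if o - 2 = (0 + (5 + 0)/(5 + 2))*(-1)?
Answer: -93625/207 ≈ -452.29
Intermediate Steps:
o = 9/7 (o = 2 + (0 + (5 + 0)/(5 + 2))*(-1) = 2 + (0 + 5/7)*(-1) = 2 + (5/7)*(-1) = 2 - 5/7 = 9/7 ≈ 1.2857)
13375/((o*(v(9, -3) - 32))) = 13375/((9*(9 - 32)/7)) = 13375/(((9/7)*(-23))) = 13375/(-207/7) = 13375*(-7/207) = -93625/207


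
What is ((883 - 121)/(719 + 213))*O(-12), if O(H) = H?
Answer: -2286/233 ≈ -9.8112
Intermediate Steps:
((883 - 121)/(719 + 213))*O(-12) = ((883 - 121)/(719 + 213))*(-12) = (762/932)*(-12) = (762*(1/932))*(-12) = (381/466)*(-12) = -2286/233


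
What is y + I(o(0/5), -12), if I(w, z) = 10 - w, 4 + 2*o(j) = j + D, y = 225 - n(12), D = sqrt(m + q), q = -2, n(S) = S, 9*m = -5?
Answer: 225 - I*sqrt(23)/6 ≈ 225.0 - 0.7993*I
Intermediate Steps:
m = -5/9 (m = (1/9)*(-5) = -5/9 ≈ -0.55556)
D = I*sqrt(23)/3 (D = sqrt(-5/9 - 2) = sqrt(-23/9) = I*sqrt(23)/3 ≈ 1.5986*I)
y = 213 (y = 225 - 1*12 = 225 - 12 = 213)
o(j) = -2 + j/2 + I*sqrt(23)/6 (o(j) = -2 + (j + I*sqrt(23)/3)/2 = -2 + (j/2 + I*sqrt(23)/6) = -2 + j/2 + I*sqrt(23)/6)
y + I(o(0/5), -12) = 213 + (10 - (-2 + (0/5)/2 + I*sqrt(23)/6)) = 213 + (10 - (-2 + (0*(1/5))/2 + I*sqrt(23)/6)) = 213 + (10 - (-2 + (1/2)*0 + I*sqrt(23)/6)) = 213 + (10 - (-2 + 0 + I*sqrt(23)/6)) = 213 + (10 - (-2 + I*sqrt(23)/6)) = 213 + (10 + (2 - I*sqrt(23)/6)) = 213 + (12 - I*sqrt(23)/6) = 225 - I*sqrt(23)/6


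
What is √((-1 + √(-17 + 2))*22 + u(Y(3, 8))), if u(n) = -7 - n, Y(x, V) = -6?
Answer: √(-23 + 22*I*√15) ≈ 5.7121 + 7.4584*I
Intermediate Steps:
√((-1 + √(-17 + 2))*22 + u(Y(3, 8))) = √((-1 + √(-17 + 2))*22 + (-7 - 1*(-6))) = √((-1 + √(-15))*22 + (-7 + 6)) = √((-1 + I*√15)*22 - 1) = √((-22 + 22*I*√15) - 1) = √(-23 + 22*I*√15)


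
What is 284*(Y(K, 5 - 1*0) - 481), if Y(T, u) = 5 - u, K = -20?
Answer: -136604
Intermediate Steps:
284*(Y(K, 5 - 1*0) - 481) = 284*((5 - (5 - 1*0)) - 481) = 284*((5 - (5 + 0)) - 481) = 284*((5 - 1*5) - 481) = 284*((5 - 5) - 481) = 284*(0 - 481) = 284*(-481) = -136604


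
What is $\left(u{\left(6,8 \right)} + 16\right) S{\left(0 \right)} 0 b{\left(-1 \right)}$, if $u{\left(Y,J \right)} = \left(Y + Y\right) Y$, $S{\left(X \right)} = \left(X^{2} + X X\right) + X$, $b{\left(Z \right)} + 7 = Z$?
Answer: $0$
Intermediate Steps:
$b{\left(Z \right)} = -7 + Z$
$S{\left(X \right)} = X + 2 X^{2}$ ($S{\left(X \right)} = \left(X^{2} + X^{2}\right) + X = 2 X^{2} + X = X + 2 X^{2}$)
$u{\left(Y,J \right)} = 2 Y^{2}$ ($u{\left(Y,J \right)} = 2 Y Y = 2 Y^{2}$)
$\left(u{\left(6,8 \right)} + 16\right) S{\left(0 \right)} 0 b{\left(-1 \right)} = \left(2 \cdot 6^{2} + 16\right) 0 \left(1 + 2 \cdot 0\right) 0 \left(-7 - 1\right) = \left(2 \cdot 36 + 16\right) 0 \left(1 + 0\right) 0 \left(-8\right) = \left(72 + 16\right) 0 \cdot 1 \cdot 0 \left(-8\right) = 88 \cdot 0 \cdot 0 \left(-8\right) = 88 \cdot 0 \left(-8\right) = 88 \cdot 0 = 0$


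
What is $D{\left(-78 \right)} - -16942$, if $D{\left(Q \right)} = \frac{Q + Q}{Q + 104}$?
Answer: $16936$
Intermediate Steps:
$D{\left(Q \right)} = \frac{2 Q}{104 + Q}$
$D{\left(-78 \right)} - -16942 = 2 \left(-78\right) \frac{1}{104 - 78} - -16942 = 2 \left(-78\right) \frac{1}{26} + 16942 = -6 + 16942 = 16936$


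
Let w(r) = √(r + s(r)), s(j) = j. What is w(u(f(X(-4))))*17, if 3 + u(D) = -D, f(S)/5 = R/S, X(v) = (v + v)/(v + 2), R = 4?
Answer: 68*I ≈ 68.0*I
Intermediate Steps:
X(v) = 2*v/(2 + v) (X(v) = (2*v)/(2 + v) = 2*v/(2 + v))
f(S) = 20/S (f(S) = 5*(4/S) = 20/S)
u(D) = -3 - D
w(r) = √2*√r (w(r) = √(r + r) = √(2*r) = √2*√r)
w(u(f(X(-4))))*17 = (√2*√(-3 - 20/(2*(-4)/(2 - 4))))*17 = (√2*√(-3 - 20/(2*(-4)/(-2))))*17 = (√2*√(-3 - 20/(2*(-4)*(-½))))*17 = (√2*√(-3 - 20/4))*17 = (√2*√(-3 - 1*5))*17 = (√2*√(-3 - 5))*17 = (√2*√(-8))*17 = (√2*(2*I*√2))*17 = (4*I)*17 = 68*I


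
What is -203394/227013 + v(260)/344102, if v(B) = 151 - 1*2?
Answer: -23318152417/26038542442 ≈ -0.89552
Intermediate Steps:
v(B) = 149 (v(B) = 151 - 2 = 149)
-203394/227013 + v(260)/344102 = -203394/227013 + 149/344102 = -203394*1/227013 + 149*(1/344102) = -67798/75671 + 149/344102 = -23318152417/26038542442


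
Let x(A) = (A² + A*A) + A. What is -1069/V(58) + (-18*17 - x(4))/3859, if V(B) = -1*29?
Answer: 4115353/111911 ≈ 36.773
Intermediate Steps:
V(B) = -29
x(A) = A + 2*A² (x(A) = (A² + A²) + A = 2*A² + A = A + 2*A²)
-1069/V(58) + (-18*17 - x(4))/3859 = -1069/(-29) + (-18*17 - 4*(1 + 2*4))/3859 = -1069*(-1/29) + (-306 - 4*(1 + 8))*(1/3859) = 1069/29 + (-306 - 4*9)*(1/3859) = 1069/29 + (-306 - 1*36)*(1/3859) = 1069/29 + (-306 - 36)*(1/3859) = 1069/29 - 342*1/3859 = 1069/29 - 342/3859 = 4115353/111911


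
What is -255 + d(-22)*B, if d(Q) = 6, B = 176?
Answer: 801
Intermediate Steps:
-255 + d(-22)*B = -255 + 6*176 = -255 + 1056 = 801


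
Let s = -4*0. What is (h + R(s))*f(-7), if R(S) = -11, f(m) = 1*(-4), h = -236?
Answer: 988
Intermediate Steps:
s = 0
f(m) = -4
(h + R(s))*f(-7) = (-236 - 11)*(-4) = -247*(-4) = 988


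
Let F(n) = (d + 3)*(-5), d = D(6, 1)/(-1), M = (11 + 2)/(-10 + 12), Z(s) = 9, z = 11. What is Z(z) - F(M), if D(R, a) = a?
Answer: 19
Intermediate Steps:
M = 13/2 ≈ 6.5000
d = -1 (d = 1/(-1) = 1*(-1) = -1)
F(n) = -10 (F(n) = (-1 + 3)*(-5) = 2*(-5) = -10)
Z(z) - F(M) = 9 - 1*(-10) = 9 + 10 = 19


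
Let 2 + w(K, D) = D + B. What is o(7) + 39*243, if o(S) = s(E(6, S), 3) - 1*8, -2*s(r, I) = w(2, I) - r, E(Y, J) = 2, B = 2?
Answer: 18937/2 ≈ 9468.5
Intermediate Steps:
w(K, D) = D (w(K, D) = -2 + (D + 2) = -2 + (2 + D) = D)
s(r, I) = r/2 - I/2 (s(r, I) = -(I - r)/2 = r/2 - I/2)
o(S) = -17/2 (o(S) = ((½)*2 - ½*3) - 1*8 = (1 - 3/2) - 8 = -½ - 8 = -17/2)
o(7) + 39*243 = -17/2 + 39*243 = -17/2 + 9477 = 18937/2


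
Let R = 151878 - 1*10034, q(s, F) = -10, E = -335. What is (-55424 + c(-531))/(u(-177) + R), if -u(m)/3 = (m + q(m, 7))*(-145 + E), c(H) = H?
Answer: 55955/127436 ≈ 0.43908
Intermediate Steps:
u(m) = -14400 + 1440*m (u(m) = -3*(m - 10)*(-145 - 335) = -3*(-10 + m)*(-480) = -3*(4800 - 480*m) = -14400 + 1440*m)
R = 141844 (R = 151878 - 10034 = 141844)
(-55424 + c(-531))/(u(-177) + R) = (-55424 - 531)/((-14400 + 1440*(-177)) + 141844) = -55955/((-14400 - 254880) + 141844) = -55955/(-269280 + 141844) = -55955/(-127436) = -55955*(-1/127436) = 55955/127436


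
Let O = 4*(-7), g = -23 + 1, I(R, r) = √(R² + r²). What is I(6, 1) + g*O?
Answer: 616 + √37 ≈ 622.08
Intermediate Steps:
g = -22
O = -28
I(6, 1) + g*O = √(6² + 1²) - 22*(-28) = √(36 + 1) + 616 = √37 + 616 = 616 + √37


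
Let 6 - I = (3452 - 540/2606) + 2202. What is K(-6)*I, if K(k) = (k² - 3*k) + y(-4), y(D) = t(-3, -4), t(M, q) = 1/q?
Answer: -791100455/2606 ≈ -3.0357e+5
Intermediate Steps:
I = -7359074/1303 (I = 6 - ((3452 - 540/2606) + 2202) = 6 - ((3452 - 540*1/2606) + 2202) = 6 - ((3452 - 270/1303) + 2202) = 6 - (4497686/1303 + 2202) = 6 - 1*7366892/1303 = 6 - 7366892/1303 = -7359074/1303 ≈ -5647.8)
y(D) = -¼ (y(D) = 1/(-4) = -¼)
K(k) = -¼ + k² - 3*k (K(k) = (k² - 3*k) - ¼ = -¼ + k² - 3*k)
K(-6)*I = (-¼ + (-6)² - 3*(-6))*(-7359074/1303) = (-¼ + 36 + 18)*(-7359074/1303) = (215/4)*(-7359074/1303) = -791100455/2606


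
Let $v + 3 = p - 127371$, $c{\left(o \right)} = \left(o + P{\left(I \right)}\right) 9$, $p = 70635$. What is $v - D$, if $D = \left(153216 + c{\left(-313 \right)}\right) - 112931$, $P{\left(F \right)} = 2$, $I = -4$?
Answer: $-94225$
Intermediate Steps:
$c{\left(o \right)} = 18 + 9 o$ ($c{\left(o \right)} = \left(o + 2\right) 9 = \left(2 + o\right) 9 = 18 + 9 o$)
$D = 37486$ ($D = \left(153216 + \left(18 + 9 \left(-313\right)\right)\right) - 112931 = \left(153216 + \left(18 - 2817\right)\right) - 112931 = \left(153216 - 2799\right) - 112931 = 150417 - 112931 = 37486$)
$v = -56739$ ($v = -3 + \left(70635 - 127371\right) = -3 - 56736 = -56739$)
$v - D = -56739 - 37486 = -94225$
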